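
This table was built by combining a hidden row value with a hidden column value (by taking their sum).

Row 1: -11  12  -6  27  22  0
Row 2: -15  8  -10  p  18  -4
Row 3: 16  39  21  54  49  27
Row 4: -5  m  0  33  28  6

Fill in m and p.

m = 18, p = 23

The difference between any two rows is the same in every column — this is an addition table with the headers hidden.
Row 4 minus row 1 is -5 − (-11) = 6, so its entry in column 2 is 12 + 6 = 18.
Row 2 minus row 1 is -15 − (-11) = -4, so its entry in column 4 is 27 + (-4) = 23.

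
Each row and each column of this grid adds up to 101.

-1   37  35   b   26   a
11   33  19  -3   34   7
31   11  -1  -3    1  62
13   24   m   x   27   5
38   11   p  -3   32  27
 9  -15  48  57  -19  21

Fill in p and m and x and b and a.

The known cells in row 5 total 105, leaving 101 − 105 = -4 for the blank.
The known cells in column 6 total 122, leaving 101 − 122 = -21 for the blank.
The known cells in row 1 total 76, leaving 101 − 76 = 25 for the blank.
The known cells in column 4 total 73, leaving 101 − 73 = 28 for the blank.
The known cells in row 4 total 97, leaving 101 − 97 = 4 for the blank.

p = -4, m = 4, x = 28, b = 25, a = -21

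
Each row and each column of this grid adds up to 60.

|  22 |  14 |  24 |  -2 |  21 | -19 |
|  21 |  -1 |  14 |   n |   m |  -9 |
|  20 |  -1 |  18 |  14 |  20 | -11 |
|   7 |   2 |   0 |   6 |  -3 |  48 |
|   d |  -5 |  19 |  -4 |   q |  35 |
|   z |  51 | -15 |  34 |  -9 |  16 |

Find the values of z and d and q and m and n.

Row 6: 51 − 15 + 34 − 9 + 16 = 77, so its missing entry is 60 − 77 = -17.
Column 1: 22 + 21 + 20 + 7 − 17 = 53, so its missing entry is 60 − 53 = 7.
Row 5: 7 − 5 + 19 − 4 + 35 = 52, so its missing entry is 60 − 52 = 8.
Column 5: 21 + 20 − 3 + 8 − 9 = 37, so its missing entry is 60 − 37 = 23.
Row 2: 21 − 1 + 14 + 23 − 9 = 48, so its missing entry is 60 − 48 = 12.

z = -17, d = 7, q = 8, m = 23, n = 12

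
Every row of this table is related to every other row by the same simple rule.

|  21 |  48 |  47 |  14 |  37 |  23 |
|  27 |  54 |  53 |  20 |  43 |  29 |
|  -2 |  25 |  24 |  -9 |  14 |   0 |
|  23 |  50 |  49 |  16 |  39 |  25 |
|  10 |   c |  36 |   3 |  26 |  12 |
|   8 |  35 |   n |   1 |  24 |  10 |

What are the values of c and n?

c = 37, n = 34

The difference between any two rows is the same in every column — this is an addition table with the headers hidden.
Row 5 minus row 1 is 3 − 14 = -11, so its entry in column 2 is 48 + (-11) = 37.
Row 6 minus row 1 is 1 − 14 = -13, so its entry in column 3 is 47 + (-13) = 34.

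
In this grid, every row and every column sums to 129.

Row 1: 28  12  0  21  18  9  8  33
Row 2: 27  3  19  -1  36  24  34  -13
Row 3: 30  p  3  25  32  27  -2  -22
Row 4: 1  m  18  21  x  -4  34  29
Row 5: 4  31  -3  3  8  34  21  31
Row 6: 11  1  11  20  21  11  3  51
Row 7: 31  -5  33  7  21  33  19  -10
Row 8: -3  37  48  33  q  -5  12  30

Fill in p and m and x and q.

p = 36, m = 14, x = 16, q = -23

Row 8: -3 + 37 + 48 + 33 − 5 + 12 + 30 = 152, so its missing entry is 129 − 152 = -23.
Row 3: 30 + 3 + 25 + 32 + 27 − 2 − 22 = 93, so its missing entry is 129 − 93 = 36.
Column 2: 12 + 3 + 36 + 31 + 1 − 5 + 37 = 115, so its missing entry is 129 − 115 = 14.
Row 4: 1 + 14 + 18 + 21 − 4 + 34 + 29 = 113, so its missing entry is 129 − 113 = 16.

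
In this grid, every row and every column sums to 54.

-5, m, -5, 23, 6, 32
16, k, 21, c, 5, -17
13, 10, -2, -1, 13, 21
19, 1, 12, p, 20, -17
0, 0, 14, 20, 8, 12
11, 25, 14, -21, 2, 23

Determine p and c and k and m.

p = 19, c = 14, k = 15, m = 3

The known cells in row 1 total 51, leaving 54 − 51 = 3 for the blank.
The known cells in column 2 total 39, leaving 54 − 39 = 15 for the blank.
The known cells in row 4 total 35, leaving 54 − 35 = 19 for the blank.
The known cells in row 2 total 40, leaving 54 − 40 = 14 for the blank.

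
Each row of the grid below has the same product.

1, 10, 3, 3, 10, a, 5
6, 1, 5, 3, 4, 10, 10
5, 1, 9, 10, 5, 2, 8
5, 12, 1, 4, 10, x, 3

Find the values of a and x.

a = 8, x = 5

Rows 2 and 3 each multiply to 36000, so every row has product 36000.
Row 1: 1×10×3×3×10×5 = 4500, so the missing entry is 36000 ÷ 4500 = 8.
Row 4: 5×12×1×4×10×3 = 7200, so the missing entry is 36000 ÷ 7200 = 5.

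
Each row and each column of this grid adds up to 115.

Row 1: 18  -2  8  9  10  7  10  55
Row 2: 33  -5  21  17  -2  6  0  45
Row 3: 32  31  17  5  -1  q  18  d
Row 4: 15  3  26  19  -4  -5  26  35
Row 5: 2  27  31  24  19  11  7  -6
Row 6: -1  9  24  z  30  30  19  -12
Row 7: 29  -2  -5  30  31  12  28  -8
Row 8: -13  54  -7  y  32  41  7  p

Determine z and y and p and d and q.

Row 6: -1 + 9 + 24 + 30 + 30 + 19 − 12 = 99, so its missing entry is 115 − 99 = 16.
Column 4: 9 + 17 + 5 + 19 + 24 + 16 + 30 = 120, so its missing entry is 115 − 120 = -5.
Row 8: -13 + 54 − 7 − 5 + 32 + 41 + 7 = 109, so its missing entry is 115 − 109 = 6.
Column 8: 55 + 45 + 35 − 6 − 12 − 8 + 6 = 115, so its missing entry is 115 − 115 = 0.
Row 3: 32 + 31 + 17 + 5 − 1 + 18 + 0 = 102, so its missing entry is 115 − 102 = 13.

z = 16, y = -5, p = 6, d = 0, q = 13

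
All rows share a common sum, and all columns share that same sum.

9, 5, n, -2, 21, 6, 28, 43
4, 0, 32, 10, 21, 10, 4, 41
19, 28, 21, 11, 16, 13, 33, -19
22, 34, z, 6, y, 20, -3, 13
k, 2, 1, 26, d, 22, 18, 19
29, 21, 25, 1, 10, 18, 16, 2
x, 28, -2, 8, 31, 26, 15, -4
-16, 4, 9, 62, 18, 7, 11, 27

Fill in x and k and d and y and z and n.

Rows 2 and 3 both sum to 122, so that's the common total.
The known cells in row 1 total 110, leaving 122 − 110 = 12 for the blank.
The known cells in row 7 total 102, leaving 122 − 102 = 20 for the blank.
The known cells in column 1 total 87, leaving 122 − 87 = 35 for the blank.
The known cells in row 5 total 123, leaving 122 − 123 = -1 for the blank.
The known cells in column 5 total 116, leaving 122 − 116 = 6 for the blank.
The known cells in row 4 total 98, leaving 122 − 98 = 24 for the blank.

x = 20, k = 35, d = -1, y = 6, z = 24, n = 12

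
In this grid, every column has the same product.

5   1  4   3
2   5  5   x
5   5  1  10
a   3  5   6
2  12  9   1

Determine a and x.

Columns 2 and 3 each multiply to 900, so every column has product 900.
Column 1: 5×2×5×2 = 100, so the missing entry is 900 ÷ 100 = 9.
Column 4: 3×10×6×1 = 180, so the missing entry is 900 ÷ 180 = 5.

a = 9, x = 5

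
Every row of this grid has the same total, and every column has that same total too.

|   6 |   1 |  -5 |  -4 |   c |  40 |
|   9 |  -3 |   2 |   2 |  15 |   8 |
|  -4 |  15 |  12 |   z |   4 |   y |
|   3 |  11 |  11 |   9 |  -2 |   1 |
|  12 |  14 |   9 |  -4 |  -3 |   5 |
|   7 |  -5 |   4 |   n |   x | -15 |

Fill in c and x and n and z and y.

c = -5, x = 24, n = 18, z = 12, y = -6

Rows 2 and 4 both sum to 33, so that's the common total.
Row 1 has 6 + 1 − 5 − 4 + 40 = 38; the blank must be 33 − 38 = -5.
Column 5 has -5 + 15 + 4 − 2 − 3 = 9; the blank must be 33 − 9 = 24.
Row 6 has 7 − 5 + 4 + 24 − 15 = 15; the blank must be 33 − 15 = 18.
Column 4 has -4 + 2 + 9 − 4 + 18 = 21; the blank must be 33 − 21 = 12.
Row 3 has -4 + 15 + 12 + 12 + 4 = 39; the blank must be 33 − 39 = -6.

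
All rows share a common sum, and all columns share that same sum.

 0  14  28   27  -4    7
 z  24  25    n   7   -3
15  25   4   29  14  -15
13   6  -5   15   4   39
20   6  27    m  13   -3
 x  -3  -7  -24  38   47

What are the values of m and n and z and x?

m = 9, n = 16, z = 3, x = 21

Rows 1 and 3 both sum to 72, so that's the common total.
Row 6: -3 − 7 − 24 + 38 + 47 = 51, so its missing entry is 72 − 51 = 21.
Column 1: 0 + 15 + 13 + 20 + 21 = 69, so its missing entry is 72 − 69 = 3.
Row 2: 3 + 24 + 25 + 7 − 3 = 56, so its missing entry is 72 − 56 = 16.
Row 5: 20 + 6 + 27 + 13 − 3 = 63, so its missing entry is 72 − 63 = 9.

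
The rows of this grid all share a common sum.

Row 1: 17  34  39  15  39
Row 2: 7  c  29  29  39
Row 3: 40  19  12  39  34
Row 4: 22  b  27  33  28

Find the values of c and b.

Row 1 sums to 144 and so does row 3; that's the common total.
In row 2 the known cells total 104, leaving 144 − 104 = 40.
In row 4 the known cells total 110, leaving 144 − 110 = 34.

c = 40, b = 34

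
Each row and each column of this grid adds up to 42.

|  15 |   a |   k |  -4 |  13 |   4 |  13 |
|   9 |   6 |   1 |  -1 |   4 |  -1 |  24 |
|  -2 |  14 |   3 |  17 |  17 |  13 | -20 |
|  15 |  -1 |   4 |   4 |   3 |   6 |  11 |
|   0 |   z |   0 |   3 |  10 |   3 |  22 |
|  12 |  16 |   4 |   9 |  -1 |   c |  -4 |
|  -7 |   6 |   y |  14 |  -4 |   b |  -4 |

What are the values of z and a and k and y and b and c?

Row 6 has 12 + 16 + 4 + 9 − 1 − 4 = 36; the blank must be 42 − 36 = 6.
Column 6 has 4 − 1 + 13 + 6 + 3 + 6 = 31; the blank must be 42 − 31 = 11.
Row 7 has -7 + 6 + 14 − 4 + 11 − 4 = 16; the blank must be 42 − 16 = 26.
Column 3 has 1 + 3 + 4 + 0 + 4 + 26 = 38; the blank must be 42 − 38 = 4.
Row 1 has 15 + 4 − 4 + 13 + 4 + 13 = 45; the blank must be 42 − 45 = -3.
Row 5 has 0 + 0 + 3 + 10 + 3 + 22 = 38; the blank must be 42 − 38 = 4.

z = 4, a = -3, k = 4, y = 26, b = 11, c = 6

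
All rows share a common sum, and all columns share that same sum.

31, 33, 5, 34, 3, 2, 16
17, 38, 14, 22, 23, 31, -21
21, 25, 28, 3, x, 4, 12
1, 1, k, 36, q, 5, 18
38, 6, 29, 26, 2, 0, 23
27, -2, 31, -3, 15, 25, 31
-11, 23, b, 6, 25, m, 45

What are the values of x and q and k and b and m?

x = 31, q = 25, k = 38, b = -21, m = 57

Rows 1 and 2 both sum to 124, so that's the common total.
Row 3 has 21 + 25 + 28 + 3 + 4 + 12 = 93; the blank must be 124 − 93 = 31.
Column 5 has 3 + 23 + 31 + 2 + 15 + 25 = 99; the blank must be 124 − 99 = 25.
Column 6 has 2 + 31 + 4 + 5 + 0 + 25 = 67; the blank must be 124 − 67 = 57.
Row 7 has -11 + 23 + 6 + 25 + 57 + 45 = 145; the blank must be 124 − 145 = -21.
Row 4 has 1 + 1 + 36 + 25 + 5 + 18 = 86; the blank must be 124 − 86 = 38.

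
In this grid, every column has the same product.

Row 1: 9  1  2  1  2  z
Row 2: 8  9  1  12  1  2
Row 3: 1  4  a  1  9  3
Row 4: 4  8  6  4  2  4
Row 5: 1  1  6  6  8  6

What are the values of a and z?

Columns 4 and 5 each multiply to 288, so every column has product 288.
Column 3: 2×1×6×6 = 72, so the missing entry is 288 ÷ 72 = 4.
Column 6: 2×3×4×6 = 144, so the missing entry is 288 ÷ 144 = 2.

a = 4, z = 2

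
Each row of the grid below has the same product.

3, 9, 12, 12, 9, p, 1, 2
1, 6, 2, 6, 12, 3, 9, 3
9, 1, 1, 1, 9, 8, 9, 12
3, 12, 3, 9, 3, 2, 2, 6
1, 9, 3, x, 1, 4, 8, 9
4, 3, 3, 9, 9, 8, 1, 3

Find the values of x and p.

x = 9, p = 1

Rows 3 and 4 each multiply to 69984, so every row has product 69984.
Row 5: 1×9×3×1×4×8×9 = 7776, so the missing entry is 69984 ÷ 7776 = 9.
Row 1: 3×9×12×12×9×1×2 = 69984, so the missing entry is 69984 ÷ 69984 = 1.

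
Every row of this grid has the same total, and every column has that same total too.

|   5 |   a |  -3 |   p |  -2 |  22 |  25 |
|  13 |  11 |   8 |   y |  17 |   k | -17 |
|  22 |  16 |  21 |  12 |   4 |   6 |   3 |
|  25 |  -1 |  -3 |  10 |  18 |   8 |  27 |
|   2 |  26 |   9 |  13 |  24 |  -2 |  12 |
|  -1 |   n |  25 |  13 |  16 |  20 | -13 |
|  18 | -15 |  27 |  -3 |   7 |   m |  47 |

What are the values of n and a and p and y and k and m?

n = 24, a = 23, p = 14, y = 25, k = 27, m = 3

Rows 3 and 4 both sum to 84, so that's the common total.
Row 7: 18 − 15 + 27 − 3 + 7 + 47 = 81, so its missing entry is 84 − 81 = 3.
Column 6: 22 + 6 + 8 − 2 + 20 + 3 = 57, so its missing entry is 84 − 57 = 27.
Row 6: -1 + 25 + 13 + 16 + 20 − 13 = 60, so its missing entry is 84 − 60 = 24.
Column 2: 11 + 16 − 1 + 26 + 24 − 15 = 61, so its missing entry is 84 − 61 = 23.
Row 1: 5 + 23 − 3 − 2 + 22 + 25 = 70, so its missing entry is 84 − 70 = 14.
Row 2: 13 + 11 + 8 + 17 + 27 − 17 = 59, so its missing entry is 84 − 59 = 25.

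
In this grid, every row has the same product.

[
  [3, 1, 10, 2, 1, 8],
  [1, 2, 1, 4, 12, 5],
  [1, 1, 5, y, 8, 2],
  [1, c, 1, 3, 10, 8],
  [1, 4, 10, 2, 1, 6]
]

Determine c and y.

Rows 1 and 5 each multiply to 480, so every row has product 480.
Row 4: 1×1×3×10×8 = 240, so the missing entry is 480 ÷ 240 = 2.
Row 3: 1×1×5×8×2 = 80, so the missing entry is 480 ÷ 80 = 6.

c = 2, y = 6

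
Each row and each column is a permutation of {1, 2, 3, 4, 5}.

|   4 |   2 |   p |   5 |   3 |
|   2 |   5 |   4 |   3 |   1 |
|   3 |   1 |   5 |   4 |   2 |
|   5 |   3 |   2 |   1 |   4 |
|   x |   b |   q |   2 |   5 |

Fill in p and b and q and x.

For row 1, column 3: row 1 already has {2, 3, 4, 5}; that leaves 1.
Cell (5,1): column 1 already has {2, 3, 4, 5} → 1.
For row 5, column 2: column 2 already has {1, 2, 3, 5}; that leaves 4.
For row 5, column 3: row 5 already has {1, 2, 4, 5}; that leaves 3.

p = 1, b = 4, q = 3, x = 1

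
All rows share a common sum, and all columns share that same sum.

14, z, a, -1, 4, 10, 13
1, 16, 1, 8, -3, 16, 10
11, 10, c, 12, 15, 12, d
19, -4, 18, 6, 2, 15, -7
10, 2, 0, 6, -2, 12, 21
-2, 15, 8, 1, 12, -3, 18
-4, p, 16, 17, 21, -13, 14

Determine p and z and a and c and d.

p = -2, z = 12, a = -3, c = 9, d = -20

Rows 2 and 4 both sum to 49, so that's the common total.
The known cells in row 7 total 51, leaving 49 − 51 = -2 for the blank.
The known cells in column 2 total 37, leaving 49 − 37 = 12 for the blank.
The known cells in row 1 total 52, leaving 49 − 52 = -3 for the blank.
The known cells in column 7 total 69, leaving 49 − 69 = -20 for the blank.
The known cells in row 3 total 40, leaving 49 − 40 = 9 for the blank.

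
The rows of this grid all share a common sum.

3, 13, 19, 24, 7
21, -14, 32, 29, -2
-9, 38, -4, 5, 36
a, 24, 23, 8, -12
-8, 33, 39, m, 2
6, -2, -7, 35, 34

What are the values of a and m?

Rows 2 and 6 both add up to 66, so every row sums to 66.
Row 4: 24 + 23 + 8 − 12 = 43, so the missing entry is 66 − 43 = 23.
Row 5: -8 + 33 + 39 + 2 = 66, so the missing entry is 66 − 66 = 0.

a = 23, m = 0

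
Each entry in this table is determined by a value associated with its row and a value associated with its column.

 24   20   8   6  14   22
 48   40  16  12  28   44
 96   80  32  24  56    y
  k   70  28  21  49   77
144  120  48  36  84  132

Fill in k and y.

Each row is a constant multiple of every other row — this is a multiplication table with the headers hidden.
Row 4 is 70/20 = 7/2 times row 1, so its entry in column 1 is 24 × 7/2 = 84.
Row 3 is 80/20 = 4/1 times row 1, so its entry in column 6 is 22 × 4/1 = 88.

k = 84, y = 88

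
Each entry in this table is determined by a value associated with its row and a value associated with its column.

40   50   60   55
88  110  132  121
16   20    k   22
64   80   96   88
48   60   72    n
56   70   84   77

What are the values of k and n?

Each row is a constant multiple of every other row — this is a multiplication table with the headers hidden.
Row 3 is 16/40 = 2/5 times row 1, so its entry in column 3 is 60 × 2/5 = 24.
Row 5 is 48/40 = 6/5 times row 1, so its entry in column 4 is 55 × 6/5 = 66.

k = 24, n = 66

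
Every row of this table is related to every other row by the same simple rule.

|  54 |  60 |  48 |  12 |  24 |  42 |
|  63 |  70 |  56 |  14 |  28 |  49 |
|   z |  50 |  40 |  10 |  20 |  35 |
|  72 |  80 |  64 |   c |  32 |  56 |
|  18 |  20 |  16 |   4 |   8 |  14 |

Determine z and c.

Each row is a constant multiple of every other row — this is a multiplication table with the headers hidden.
Row 3 is 35/42 = 5/6 times row 1, so its entry in column 1 is 54 × 5/6 = 45.
Row 4 is 56/42 = 4/3 times row 1, so its entry in column 4 is 12 × 4/3 = 16.

z = 45, c = 16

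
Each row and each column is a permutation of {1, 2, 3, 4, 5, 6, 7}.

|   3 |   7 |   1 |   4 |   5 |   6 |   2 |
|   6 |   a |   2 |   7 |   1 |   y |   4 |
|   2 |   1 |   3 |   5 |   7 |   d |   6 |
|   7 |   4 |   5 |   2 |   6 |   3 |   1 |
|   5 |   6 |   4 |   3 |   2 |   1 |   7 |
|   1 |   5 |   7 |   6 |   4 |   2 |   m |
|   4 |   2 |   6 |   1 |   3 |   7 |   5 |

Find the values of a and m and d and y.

At (row 2, col 2): column 2 already has {1, 2, 4, 5, 6, 7}, so the value is 3.
Cell (3,6): row 3 already has {1, 2, 3, 5, 6, 7} → 4.
Cell (6,7): row 6 already has {1, 2, 4, 5, 6, 7} → 3.
For row 2, column 6: row 2 already has {1, 2, 3, 4, 6, 7}; that leaves 5.

a = 3, m = 3, d = 4, y = 5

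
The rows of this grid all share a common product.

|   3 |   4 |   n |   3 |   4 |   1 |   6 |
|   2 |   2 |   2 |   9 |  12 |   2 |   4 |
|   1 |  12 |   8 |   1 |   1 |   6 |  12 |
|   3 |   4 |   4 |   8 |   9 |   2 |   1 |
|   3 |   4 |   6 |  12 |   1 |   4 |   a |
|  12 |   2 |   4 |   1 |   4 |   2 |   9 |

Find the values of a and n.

Rows 4 and 6 each multiply to 6912, so every row has product 6912.
Row 5: 3×4×6×12×1×4 = 3456, so the missing entry is 6912 ÷ 3456 = 2.
Row 1: 3×4×3×4×1×6 = 864, so the missing entry is 6912 ÷ 864 = 8.

a = 2, n = 8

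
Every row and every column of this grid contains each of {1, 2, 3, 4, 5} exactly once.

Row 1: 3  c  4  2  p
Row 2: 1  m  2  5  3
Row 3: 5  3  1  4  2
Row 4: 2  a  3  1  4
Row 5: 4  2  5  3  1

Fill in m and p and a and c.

Cell (2,2): row 2 already has {1, 2, 3, 5} → 4.
For row 1, column 5: column 5 already has {1, 2, 3, 4}; that leaves 5.
Cell (1,2): row 1 already has {2, 3, 4, 5} → 1.
For row 4, column 2: row 4 already has {1, 2, 3, 4}; that leaves 5.

m = 4, p = 5, a = 5, c = 1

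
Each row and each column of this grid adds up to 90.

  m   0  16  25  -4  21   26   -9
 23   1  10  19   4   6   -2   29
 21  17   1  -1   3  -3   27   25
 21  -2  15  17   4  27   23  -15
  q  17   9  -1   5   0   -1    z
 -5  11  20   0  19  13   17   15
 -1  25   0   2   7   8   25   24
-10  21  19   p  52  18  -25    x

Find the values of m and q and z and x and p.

m = 15, q = 26, z = 35, x = -14, p = 29

Row 1 has 0 + 16 + 25 − 4 + 21 + 26 − 9 = 75; the blank must be 90 − 75 = 15.
Column 1 has 15 + 23 + 21 + 21 − 5 − 1 − 10 = 64; the blank must be 90 − 64 = 26.
Column 4 has 25 + 19 − 1 + 17 − 1 + 0 + 2 = 61; the blank must be 90 − 61 = 29.
Row 8 has -10 + 21 + 19 + 29 + 52 + 18 − 25 = 104; the blank must be 90 − 104 = -14.
Row 5 has 26 + 17 + 9 − 1 + 5 + 0 − 1 = 55; the blank must be 90 − 55 = 35.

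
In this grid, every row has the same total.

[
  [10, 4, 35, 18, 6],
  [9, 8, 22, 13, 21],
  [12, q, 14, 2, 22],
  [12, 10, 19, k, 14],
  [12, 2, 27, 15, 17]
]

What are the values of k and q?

k = 18, q = 23

Row 1 sums to 73 and so does row 2; that's the common total.
In row 4 the known cells total 55, leaving 73 − 55 = 18.
In row 3 the known cells total 50, leaving 73 − 50 = 23.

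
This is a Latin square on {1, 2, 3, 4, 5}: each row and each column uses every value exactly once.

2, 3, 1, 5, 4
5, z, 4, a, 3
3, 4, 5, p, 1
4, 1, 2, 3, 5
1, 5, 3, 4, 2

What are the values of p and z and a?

Cell (3,4): row 3 already has {1, 3, 4, 5} → 2.
For row 2, column 2: column 2 already has {1, 3, 4, 5}; that leaves 2.
Cell (2,4): row 2 already has {2, 3, 4, 5} → 1.

p = 2, z = 2, a = 1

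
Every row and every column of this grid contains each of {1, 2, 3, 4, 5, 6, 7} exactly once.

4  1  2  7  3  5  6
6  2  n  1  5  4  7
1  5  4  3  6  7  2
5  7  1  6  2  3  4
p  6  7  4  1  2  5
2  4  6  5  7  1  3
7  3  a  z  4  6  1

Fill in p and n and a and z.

For row 2, column 3: row 2 already has {1, 2, 4, 5, 6, 7}; that leaves 3.
At (row 7, col 3): column 3 already has {1, 2, 3, 4, 6, 7}, so the value is 5.
For row 5, column 1: row 5 already has {1, 2, 4, 5, 6, 7}; that leaves 3.
For row 7, column 4: row 7 already has {1, 3, 4, 5, 6, 7}; that leaves 2.

p = 3, n = 3, a = 5, z = 2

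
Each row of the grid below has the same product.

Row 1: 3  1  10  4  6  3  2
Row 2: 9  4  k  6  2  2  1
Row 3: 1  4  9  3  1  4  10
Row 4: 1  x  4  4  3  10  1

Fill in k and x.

k = 5, x = 9

Rows 1 and 3 each multiply to 4320, so every row has product 4320.
Row 2: 9×4×6×2×2×1 = 864, so the missing entry is 4320 ÷ 864 = 5.
Row 4: 1×4×4×3×10×1 = 480, so the missing entry is 4320 ÷ 480 = 9.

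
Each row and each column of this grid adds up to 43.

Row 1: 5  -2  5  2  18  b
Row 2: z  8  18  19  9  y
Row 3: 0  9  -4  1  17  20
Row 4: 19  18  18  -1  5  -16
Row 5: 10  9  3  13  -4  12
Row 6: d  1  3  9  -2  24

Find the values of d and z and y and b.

d = 8, z = 1, y = -12, b = 15

Row 6: 1 + 3 + 9 − 2 + 24 = 35, so its missing entry is 43 − 35 = 8.
Column 1: 5 + 0 + 19 + 10 + 8 = 42, so its missing entry is 43 − 42 = 1.
Row 1: 5 − 2 + 5 + 2 + 18 = 28, so its missing entry is 43 − 28 = 15.
Row 2: 1 + 8 + 18 + 19 + 9 = 55, so its missing entry is 43 − 55 = -12.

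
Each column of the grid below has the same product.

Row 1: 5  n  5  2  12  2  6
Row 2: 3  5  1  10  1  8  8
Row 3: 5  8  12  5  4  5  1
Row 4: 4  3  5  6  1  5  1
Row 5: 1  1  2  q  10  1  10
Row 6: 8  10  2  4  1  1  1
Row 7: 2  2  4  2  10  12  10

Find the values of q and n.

q = 1, n = 2

Columns 3 and 6 each multiply to 4800, so every column has product 4800.
Column 4: 2×10×5×6×4×2 = 4800, so the missing entry is 4800 ÷ 4800 = 1.
Column 2: 5×8×3×1×10×2 = 2400, so the missing entry is 4800 ÷ 2400 = 2.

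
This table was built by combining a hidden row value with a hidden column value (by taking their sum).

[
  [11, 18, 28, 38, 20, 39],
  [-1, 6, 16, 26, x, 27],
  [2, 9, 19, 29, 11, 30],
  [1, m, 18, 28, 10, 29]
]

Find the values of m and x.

m = 8, x = 8

The difference between any two rows is the same in every column — this is an addition table with the headers hidden.
Row 4 minus row 1 is 28 − 38 = -10, so its entry in column 2 is 18 + (-10) = 8.
Row 2 minus row 1 is 26 − 38 = -12, so its entry in column 5 is 20 + (-12) = 8.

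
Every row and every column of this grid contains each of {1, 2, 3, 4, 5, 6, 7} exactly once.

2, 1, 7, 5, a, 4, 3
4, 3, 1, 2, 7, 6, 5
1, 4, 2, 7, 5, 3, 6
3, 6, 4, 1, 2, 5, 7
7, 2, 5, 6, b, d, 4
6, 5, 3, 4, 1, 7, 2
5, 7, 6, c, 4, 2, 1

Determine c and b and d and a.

c = 3, b = 3, d = 1, a = 6

At (row 5, col 6): column 6 already has {2, 3, 4, 5, 6, 7}, so the value is 1.
For row 5, column 5: row 5 already has {1, 2, 4, 5, 6, 7}; that leaves 3.
For row 7, column 4: row 7 already has {1, 2, 4, 5, 6, 7}; that leaves 3.
At (row 1, col 5): row 1 already has {1, 2, 3, 4, 5, 7}, so the value is 6.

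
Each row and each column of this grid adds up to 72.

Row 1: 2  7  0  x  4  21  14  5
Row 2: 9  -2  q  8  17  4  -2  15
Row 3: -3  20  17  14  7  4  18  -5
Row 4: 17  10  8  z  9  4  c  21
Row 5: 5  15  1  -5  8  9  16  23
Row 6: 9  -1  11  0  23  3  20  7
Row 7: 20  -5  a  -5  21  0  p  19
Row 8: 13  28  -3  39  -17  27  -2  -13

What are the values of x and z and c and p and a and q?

x = 19, z = 2, c = 1, p = 7, a = 15, q = 23

The known cells in row 2 total 49, leaving 72 − 49 = 23 for the blank.
The known cells in column 3 total 57, leaving 72 − 57 = 15 for the blank.
The known cells in row 1 total 53, leaving 72 − 53 = 19 for the blank.
The known cells in column 4 total 70, leaving 72 − 70 = 2 for the blank.
The known cells in row 4 total 71, leaving 72 − 71 = 1 for the blank.
The known cells in row 7 total 65, leaving 72 − 65 = 7 for the blank.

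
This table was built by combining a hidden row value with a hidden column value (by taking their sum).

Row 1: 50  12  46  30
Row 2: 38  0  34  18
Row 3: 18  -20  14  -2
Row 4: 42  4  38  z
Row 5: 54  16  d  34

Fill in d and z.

The difference between any two rows is the same in every column — this is an addition table with the headers hidden.
Row 5 minus row 1 is 54 − 50 = 4, so its entry in column 3 is 46 + 4 = 50.
Row 4 minus row 1 is 42 − 50 = -8, so its entry in column 4 is 30 + (-8) = 22.

d = 50, z = 22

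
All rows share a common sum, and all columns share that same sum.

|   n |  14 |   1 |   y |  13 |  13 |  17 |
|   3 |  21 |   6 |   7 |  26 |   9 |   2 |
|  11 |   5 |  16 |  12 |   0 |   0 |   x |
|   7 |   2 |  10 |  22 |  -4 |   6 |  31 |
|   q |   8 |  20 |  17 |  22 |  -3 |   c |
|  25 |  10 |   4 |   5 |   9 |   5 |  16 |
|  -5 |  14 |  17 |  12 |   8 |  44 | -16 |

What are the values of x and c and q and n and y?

Rows 2 and 4 both sum to 74, so that's the common total.
The known cells in column 4 total 75, leaving 74 − 75 = -1 for the blank.
The known cells in row 1 total 57, leaving 74 − 57 = 17 for the blank.
The known cells in column 1 total 58, leaving 74 − 58 = 16 for the blank.
The known cells in row 5 total 80, leaving 74 − 80 = -6 for the blank.
The known cells in row 3 total 44, leaving 74 − 44 = 30 for the blank.

x = 30, c = -6, q = 16, n = 17, y = -1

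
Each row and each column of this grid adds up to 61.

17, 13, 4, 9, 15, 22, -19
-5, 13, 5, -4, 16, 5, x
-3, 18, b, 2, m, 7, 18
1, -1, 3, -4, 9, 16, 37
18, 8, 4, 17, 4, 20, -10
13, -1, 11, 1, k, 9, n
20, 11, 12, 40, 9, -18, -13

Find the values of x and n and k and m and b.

Column 3 has 4 + 5 + 3 + 4 + 11 + 12 = 39; the blank must be 61 − 39 = 22.
Row 3 has -3 + 18 + 22 + 2 + 7 + 18 = 64; the blank must be 61 − 64 = -3.
Column 5 has 15 + 16 − 3 + 9 + 4 + 9 = 50; the blank must be 61 − 50 = 11.
Row 6 has 13 − 1 + 11 + 1 + 11 + 9 = 44; the blank must be 61 − 44 = 17.
Row 2 has -5 + 13 + 5 − 4 + 16 + 5 = 30; the blank must be 61 − 30 = 31.

x = 31, n = 17, k = 11, m = -3, b = 22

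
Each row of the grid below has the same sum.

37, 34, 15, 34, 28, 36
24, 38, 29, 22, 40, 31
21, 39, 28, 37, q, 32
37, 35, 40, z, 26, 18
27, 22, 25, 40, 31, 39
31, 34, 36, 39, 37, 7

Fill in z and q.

z = 28, q = 27

The complete rows each total 184.
Row 4 is missing 184 − 156 = 28 (since 37 + 35 + 40 + 26 + 18 = 156).
Row 3 is missing 184 − 157 = 27 (since 21 + 39 + 28 + 37 + 32 = 157).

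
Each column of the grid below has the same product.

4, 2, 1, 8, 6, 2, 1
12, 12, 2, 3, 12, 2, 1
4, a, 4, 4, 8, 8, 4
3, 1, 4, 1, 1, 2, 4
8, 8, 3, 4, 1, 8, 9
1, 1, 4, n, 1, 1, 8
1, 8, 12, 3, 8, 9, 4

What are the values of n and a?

n = 4, a = 3

Columns 5 and 6 each multiply to 4608, so every column has product 4608.
Column 4: 8×3×4×1×4×3 = 1152, so the missing entry is 4608 ÷ 1152 = 4.
Column 2: 2×12×1×8×1×8 = 1536, so the missing entry is 4608 ÷ 1536 = 3.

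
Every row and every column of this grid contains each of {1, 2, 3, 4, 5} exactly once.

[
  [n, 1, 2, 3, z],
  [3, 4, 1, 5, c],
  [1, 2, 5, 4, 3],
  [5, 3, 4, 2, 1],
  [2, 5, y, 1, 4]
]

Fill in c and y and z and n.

c = 2, y = 3, z = 5, n = 4

At (row 2, col 5): row 2 already has {1, 3, 4, 5}, so the value is 2.
Cell (1,5): column 5 already has {1, 2, 3, 4} → 5.
At (row 5, col 3): row 5 already has {1, 2, 4, 5}, so the value is 3.
For row 1, column 1: row 1 already has {1, 2, 3, 5}; that leaves 4.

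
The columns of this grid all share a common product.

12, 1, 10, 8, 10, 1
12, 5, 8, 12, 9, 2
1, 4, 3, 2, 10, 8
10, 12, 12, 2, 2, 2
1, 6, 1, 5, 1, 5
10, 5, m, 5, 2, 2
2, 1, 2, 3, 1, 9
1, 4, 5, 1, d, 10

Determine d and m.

d = 8, m = 1

Columns 2 and 4 each multiply to 28800, so every column has product 28800.
Column 5: 10×9×10×2×1×2×1 = 3600, so the missing entry is 28800 ÷ 3600 = 8.
Column 3: 10×8×3×12×1×2×5 = 28800, so the missing entry is 28800 ÷ 28800 = 1.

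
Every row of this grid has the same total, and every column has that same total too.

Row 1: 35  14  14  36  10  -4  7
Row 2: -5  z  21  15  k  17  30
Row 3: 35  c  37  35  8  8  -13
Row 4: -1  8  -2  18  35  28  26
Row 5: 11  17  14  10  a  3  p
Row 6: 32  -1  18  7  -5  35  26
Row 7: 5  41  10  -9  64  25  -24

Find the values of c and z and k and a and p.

c = 2, z = 31, k = 3, a = -3, p = 60

Rows 1 and 4 both sum to 112, so that's the common total.
The known cells in row 3 total 110, leaving 112 − 110 = 2 for the blank.
The known cells in column 2 total 81, leaving 112 − 81 = 31 for the blank.
The known cells in column 7 total 52, leaving 112 − 52 = 60 for the blank.
The known cells in row 5 total 115, leaving 112 − 115 = -3 for the blank.
The known cells in row 2 total 109, leaving 112 − 109 = 3 for the blank.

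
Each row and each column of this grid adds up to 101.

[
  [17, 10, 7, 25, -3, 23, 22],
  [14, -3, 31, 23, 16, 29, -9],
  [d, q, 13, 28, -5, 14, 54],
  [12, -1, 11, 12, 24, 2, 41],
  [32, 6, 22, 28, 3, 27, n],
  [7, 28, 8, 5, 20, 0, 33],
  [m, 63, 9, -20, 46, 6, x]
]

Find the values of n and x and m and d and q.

Column 2 has 10 − 3 − 1 + 6 + 28 + 63 = 103; the blank must be 101 − 103 = -2.
Row 5 has 32 + 6 + 22 + 28 + 3 + 27 = 118; the blank must be 101 − 118 = -17.
Row 3 has -2 + 13 + 28 − 5 + 14 + 54 = 102; the blank must be 101 − 102 = -1.
Column 1 has 17 + 14 − 1 + 12 + 32 + 7 = 81; the blank must be 101 − 81 = 20.
Row 7 has 20 + 63 + 9 − 20 + 46 + 6 = 124; the blank must be 101 − 124 = -23.

n = -17, x = -23, m = 20, d = -1, q = -2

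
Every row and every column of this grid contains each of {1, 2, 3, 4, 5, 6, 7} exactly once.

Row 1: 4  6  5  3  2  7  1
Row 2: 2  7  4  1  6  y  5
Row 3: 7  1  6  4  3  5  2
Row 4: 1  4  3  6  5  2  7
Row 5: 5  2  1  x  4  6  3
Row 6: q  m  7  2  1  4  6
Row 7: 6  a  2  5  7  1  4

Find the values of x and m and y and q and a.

x = 7, m = 5, y = 3, q = 3, a = 3

At (row 5, col 4): row 5 already has {1, 2, 3, 4, 5, 6}, so the value is 7.
At (row 2, col 6): row 2 already has {1, 2, 4, 5, 6, 7}, so the value is 3.
Cell (7,2): row 7 already has {1, 2, 4, 5, 6, 7} → 3.
At (row 6, col 2): column 2 already has {1, 2, 3, 4, 6, 7}, so the value is 5.
Cell (6,1): row 6 already has {1, 2, 4, 5, 6, 7} → 3.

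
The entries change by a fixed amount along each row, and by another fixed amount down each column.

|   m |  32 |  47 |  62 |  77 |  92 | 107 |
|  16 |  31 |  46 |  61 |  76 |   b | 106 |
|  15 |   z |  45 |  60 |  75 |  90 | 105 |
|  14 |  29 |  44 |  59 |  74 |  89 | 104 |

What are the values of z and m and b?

Along each row the entries change by 15 per step; down each column they change by -1.
Row 3: from 15 at column 1, stepping by 15 to column 2 gives 30.
Row 1: from 32 at column 2, stepping by 15 to column 1 gives 17.
Row 2: from 16 at column 1, stepping by 15 to column 6 gives 91.

z = 30, m = 17, b = 91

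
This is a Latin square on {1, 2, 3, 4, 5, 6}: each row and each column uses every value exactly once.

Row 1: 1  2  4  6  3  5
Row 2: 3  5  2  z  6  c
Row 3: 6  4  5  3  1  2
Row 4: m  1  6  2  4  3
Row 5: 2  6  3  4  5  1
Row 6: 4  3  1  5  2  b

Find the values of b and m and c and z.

For row 6, column 6: row 6 already has {1, 2, 3, 4, 5}; that leaves 6.
At (row 2, col 6): column 6 already has {1, 2, 3, 5, 6}, so the value is 4.
Cell (2,4): row 2 already has {2, 3, 4, 5, 6} → 1.
At (row 4, col 1): row 4 already has {1, 2, 3, 4, 6}, so the value is 5.

b = 6, m = 5, c = 4, z = 1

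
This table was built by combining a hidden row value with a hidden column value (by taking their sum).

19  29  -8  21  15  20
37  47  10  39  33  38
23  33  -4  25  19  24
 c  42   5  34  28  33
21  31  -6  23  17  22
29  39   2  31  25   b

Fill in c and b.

c = 32, b = 30

The difference between any two rows is the same in every column — this is an addition table with the headers hidden.
Row 4 minus row 1 is 5 − (-8) = 13, so its entry in column 1 is 19 + 13 = 32.
Row 6 minus row 1 is 2 − (-8) = 10, so its entry in column 6 is 20 + 10 = 30.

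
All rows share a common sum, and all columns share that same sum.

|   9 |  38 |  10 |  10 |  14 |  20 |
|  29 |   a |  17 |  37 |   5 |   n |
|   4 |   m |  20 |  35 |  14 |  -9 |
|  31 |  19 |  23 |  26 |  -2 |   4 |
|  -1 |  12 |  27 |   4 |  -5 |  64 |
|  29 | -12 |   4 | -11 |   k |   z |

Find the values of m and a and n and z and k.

Rows 1 and 4 both sum to 101, so that's the common total.
Row 3: 4 + 20 + 35 + 14 − 9 = 64, so its missing entry is 101 − 64 = 37.
Column 5: 14 + 5 + 14 − 2 − 5 = 26, so its missing entry is 101 − 26 = 75.
Row 6: 29 − 12 + 4 − 11 + 75 = 85, so its missing entry is 101 − 85 = 16.
Column 6: 20 − 9 + 4 + 64 + 16 = 95, so its missing entry is 101 − 95 = 6.
Row 2: 29 + 17 + 37 + 5 + 6 = 94, so its missing entry is 101 − 94 = 7.

m = 37, a = 7, n = 6, z = 16, k = 75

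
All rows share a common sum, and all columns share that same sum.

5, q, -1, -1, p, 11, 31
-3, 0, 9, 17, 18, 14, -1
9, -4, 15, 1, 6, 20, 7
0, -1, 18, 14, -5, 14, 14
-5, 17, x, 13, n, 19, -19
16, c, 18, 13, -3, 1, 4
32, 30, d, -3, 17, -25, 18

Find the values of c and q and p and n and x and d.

c = 5, q = 7, p = 2, n = 19, x = 10, d = -15

Rows 2 and 3 both sum to 54, so that's the common total.
Row 7: 32 + 30 − 3 + 17 − 25 + 18 = 69, so its missing entry is 54 − 69 = -15.
Row 6: 16 + 18 + 13 − 3 + 1 + 4 = 49, so its missing entry is 54 − 49 = 5.
Column 2: 0 − 4 − 1 + 17 + 5 + 30 = 47, so its missing entry is 54 − 47 = 7.
Row 1: 5 + 7 − 1 − 1 + 11 + 31 = 52, so its missing entry is 54 − 52 = 2.
Column 5: 2 + 18 + 6 − 5 − 3 + 17 = 35, so its missing entry is 54 − 35 = 19.
Row 5: -5 + 17 + 13 + 19 + 19 − 19 = 44, so its missing entry is 54 − 44 = 10.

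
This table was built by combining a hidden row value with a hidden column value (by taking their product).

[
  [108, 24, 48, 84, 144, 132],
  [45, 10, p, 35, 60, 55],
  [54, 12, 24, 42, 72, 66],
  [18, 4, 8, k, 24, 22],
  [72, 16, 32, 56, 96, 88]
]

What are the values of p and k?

p = 20, k = 14

Each row is a constant multiple of every other row — this is a multiplication table with the headers hidden.
Row 2 is 45/108 = 5/12 times row 1, so its entry in column 3 is 48 × 5/12 = 20.
Row 4 is 18/108 = 1/6 times row 1, so its entry in column 4 is 84 × 1/6 = 14.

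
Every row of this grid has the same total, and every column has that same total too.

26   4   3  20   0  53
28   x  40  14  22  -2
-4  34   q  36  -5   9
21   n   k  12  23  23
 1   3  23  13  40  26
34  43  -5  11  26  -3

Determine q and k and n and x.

Rows 1 and 5 both sum to 106, so that's the common total.
The known cells in row 2 total 102, leaving 106 − 102 = 4 for the blank.
The known cells in column 2 total 88, leaving 106 − 88 = 18 for the blank.
The known cells in row 4 total 97, leaving 106 − 97 = 9 for the blank.
The known cells in row 3 total 70, leaving 106 − 70 = 36 for the blank.

q = 36, k = 9, n = 18, x = 4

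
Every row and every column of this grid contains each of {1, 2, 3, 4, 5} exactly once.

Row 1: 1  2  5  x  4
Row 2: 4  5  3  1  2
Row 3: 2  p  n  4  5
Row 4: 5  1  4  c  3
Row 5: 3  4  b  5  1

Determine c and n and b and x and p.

At (row 3, col 2): column 2 already has {1, 2, 4, 5}, so the value is 3.
For row 1, column 4: row 1 already has {1, 2, 4, 5}; that leaves 3.
For row 5, column 3: row 5 already has {1, 3, 4, 5}; that leaves 2.
At (row 4, col 4): row 4 already has {1, 3, 4, 5}, so the value is 2.
At (row 3, col 3): row 3 already has {2, 3, 4, 5}, so the value is 1.

c = 2, n = 1, b = 2, x = 3, p = 3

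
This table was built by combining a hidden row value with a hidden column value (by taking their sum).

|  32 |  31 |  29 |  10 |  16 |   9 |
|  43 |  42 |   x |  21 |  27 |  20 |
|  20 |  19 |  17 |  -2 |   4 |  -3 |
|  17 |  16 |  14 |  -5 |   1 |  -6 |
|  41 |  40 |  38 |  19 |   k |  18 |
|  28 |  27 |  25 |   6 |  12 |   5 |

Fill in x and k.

The difference between any two rows is the same in every column — this is an addition table with the headers hidden.
Row 2 minus row 1 is 43 − 32 = 11, so its entry in column 3 is 29 + 11 = 40.
Row 5 minus row 1 is 41 − 32 = 9, so its entry in column 5 is 16 + 9 = 25.

x = 40, k = 25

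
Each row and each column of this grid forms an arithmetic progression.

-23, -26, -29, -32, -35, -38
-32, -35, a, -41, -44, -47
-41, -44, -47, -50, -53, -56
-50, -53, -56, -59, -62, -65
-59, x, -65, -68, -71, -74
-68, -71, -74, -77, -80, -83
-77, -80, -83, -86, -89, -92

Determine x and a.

Along each row the entries change by -3 per step; down each column they change by -9.
Row 5: from -59 at column 1, stepping by -3 to column 2 gives -62.
Row 2: from -32 at column 1, stepping by -3 to column 3 gives -38.

x = -62, a = -38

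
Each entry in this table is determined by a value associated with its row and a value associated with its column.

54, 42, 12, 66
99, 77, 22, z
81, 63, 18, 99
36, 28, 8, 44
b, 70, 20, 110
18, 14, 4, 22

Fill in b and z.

b = 90, z = 121

Each row is a constant multiple of every other row — this is a multiplication table with the headers hidden.
Row 5 is 20/12 = 5/3 times row 1, so its entry in column 1 is 54 × 5/3 = 90.
Row 2 is 22/12 = 11/6 times row 1, so its entry in column 4 is 66 × 11/6 = 121.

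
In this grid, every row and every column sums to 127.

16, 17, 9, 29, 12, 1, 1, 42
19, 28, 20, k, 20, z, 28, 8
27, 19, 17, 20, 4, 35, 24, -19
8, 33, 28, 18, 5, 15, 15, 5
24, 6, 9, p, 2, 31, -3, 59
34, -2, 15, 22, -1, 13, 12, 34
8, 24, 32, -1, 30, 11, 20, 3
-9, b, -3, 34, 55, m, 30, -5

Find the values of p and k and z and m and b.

p = -1, k = 6, z = -2, m = 23, b = 2

Column 2 has 17 + 28 + 19 + 33 + 6 − 2 + 24 = 125; the blank must be 127 − 125 = 2.
Row 5 has 24 + 6 + 9 + 2 + 31 − 3 + 59 = 128; the blank must be 127 − 128 = -1.
Row 8 has -9 + 2 − 3 + 34 + 55 + 30 − 5 = 104; the blank must be 127 − 104 = 23.
Column 6 has 1 + 35 + 15 + 31 + 13 + 11 + 23 = 129; the blank must be 127 − 129 = -2.
Row 2 has 19 + 28 + 20 + 20 − 2 + 28 + 8 = 121; the blank must be 127 − 121 = 6.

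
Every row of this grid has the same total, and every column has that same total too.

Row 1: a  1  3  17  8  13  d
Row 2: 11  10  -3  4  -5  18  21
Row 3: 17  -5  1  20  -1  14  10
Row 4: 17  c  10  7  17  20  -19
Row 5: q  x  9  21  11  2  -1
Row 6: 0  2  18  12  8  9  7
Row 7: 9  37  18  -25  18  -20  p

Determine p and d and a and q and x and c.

Rows 2 and 3 both sum to 56, so that's the common total.
The known cells in row 4 total 52, leaving 56 − 52 = 4 for the blank.
The known cells in row 7 total 37, leaving 56 − 37 = 19 for the blank.
The known cells in column 7 total 37, leaving 56 − 37 = 19 for the blank.
The known cells in row 1 total 61, leaving 56 − 61 = -5 for the blank.
The known cells in column 1 total 49, leaving 56 − 49 = 7 for the blank.
The known cells in row 5 total 49, leaving 56 − 49 = 7 for the blank.

p = 19, d = 19, a = -5, q = 7, x = 7, c = 4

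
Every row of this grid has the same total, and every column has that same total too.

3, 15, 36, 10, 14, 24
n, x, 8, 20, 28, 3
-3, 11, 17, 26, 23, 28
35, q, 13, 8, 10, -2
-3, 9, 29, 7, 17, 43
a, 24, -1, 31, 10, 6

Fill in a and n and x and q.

a = 32, n = 38, x = 5, q = 38

Rows 1 and 3 both sum to 102, so that's the common total.
Row 6: 24 − 1 + 31 + 10 + 6 = 70, so its missing entry is 102 − 70 = 32.
Column 1: 3 − 3 + 35 − 3 + 32 = 64, so its missing entry is 102 − 64 = 38.
Row 2: 38 + 8 + 20 + 28 + 3 = 97, so its missing entry is 102 − 97 = 5.
Row 4: 35 + 13 + 8 + 10 − 2 = 64, so its missing entry is 102 − 64 = 38.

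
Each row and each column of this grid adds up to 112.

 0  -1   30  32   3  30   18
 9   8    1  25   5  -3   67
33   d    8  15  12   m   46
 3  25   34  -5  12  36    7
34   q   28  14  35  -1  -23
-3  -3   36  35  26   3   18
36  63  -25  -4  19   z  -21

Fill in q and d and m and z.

q = 25, d = -5, m = 3, z = 44

Row 5: 34 + 28 + 14 + 35 − 1 − 23 = 87, so its missing entry is 112 − 87 = 25.
Column 2: -1 + 8 + 25 + 25 − 3 + 63 = 117, so its missing entry is 112 − 117 = -5.
Row 3: 33 − 5 + 8 + 15 + 12 + 46 = 109, so its missing entry is 112 − 109 = 3.
Row 7: 36 + 63 − 25 − 4 + 19 − 21 = 68, so its missing entry is 112 − 68 = 44.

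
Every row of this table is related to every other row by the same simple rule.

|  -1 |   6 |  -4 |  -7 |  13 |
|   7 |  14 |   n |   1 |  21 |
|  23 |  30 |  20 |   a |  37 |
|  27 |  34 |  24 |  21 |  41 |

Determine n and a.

The difference between any two rows is the same in every column — this is an addition table with the headers hidden.
Row 2 minus row 1 is 21 − 13 = 8, so its entry in column 3 is -4 + 8 = 4.
Row 3 minus row 1 is 37 − 13 = 24, so its entry in column 4 is -7 + 24 = 17.

n = 4, a = 17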